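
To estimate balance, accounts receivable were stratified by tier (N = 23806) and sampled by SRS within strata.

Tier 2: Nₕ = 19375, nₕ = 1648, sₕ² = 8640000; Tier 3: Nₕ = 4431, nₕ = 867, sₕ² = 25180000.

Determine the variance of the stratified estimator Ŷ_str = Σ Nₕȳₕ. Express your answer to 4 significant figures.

Var(Ŷ_str) = Σₕ Nₕ²(1 − fₕ)sₕ²/nₕ.
Tier 2: 19375²·(1 − 1648/19375)·8640000/1648 = 1.8006674 × 10^12.
Tier 3: 4431²·(1 − 867/4431)·25180000/867 = 4.5864438 × 10^11.
Sum = 2.2593118 × 10^12.

2.259 × 10^12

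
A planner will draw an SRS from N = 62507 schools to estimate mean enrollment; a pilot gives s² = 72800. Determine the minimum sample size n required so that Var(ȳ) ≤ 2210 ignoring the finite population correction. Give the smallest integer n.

Without fpc, n₀ = s²/D = 72800/2210 = 32.9412.
Rounding up, n = 33.

33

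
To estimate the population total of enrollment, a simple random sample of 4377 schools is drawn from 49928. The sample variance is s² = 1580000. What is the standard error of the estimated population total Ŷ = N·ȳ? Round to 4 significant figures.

Var(Ŷ) = N²·Var(ȳ) = N²·(1 − n/N)·s²/n.
f = 4377/49928 = 0.08766624; Var(ȳ) = 0.91233376·1580000/4377 = 329.33227.
Var(Ŷ) = 49928² · 329.33227 = 8.2096119 × 10^11.
SE(Ŷ) = √(8.2096119 × 10^11) = 906100.

906100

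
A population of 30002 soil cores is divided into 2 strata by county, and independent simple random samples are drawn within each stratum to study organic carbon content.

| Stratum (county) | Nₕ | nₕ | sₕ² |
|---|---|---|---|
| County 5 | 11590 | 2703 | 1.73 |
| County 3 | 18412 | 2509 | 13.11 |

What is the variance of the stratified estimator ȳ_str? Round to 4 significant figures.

0.001773

Var(ȳ_str) = Σₕ Wₕ²(1 − fₕ)sₕ²/nₕ with Wₕ = Nₕ/N, N = 30002.
County 5: Wₕ = 0.38630758; term = 0.38630758²·(1 − 0.23321829)·1.73/2703 = 7.3238301 × 10^-5.
County 3: Wₕ = 0.61369242; term = 0.61369242²·(1 − 0.13626982)·13.11/2509 = 0.0016997367.
Sum = 0.001772975.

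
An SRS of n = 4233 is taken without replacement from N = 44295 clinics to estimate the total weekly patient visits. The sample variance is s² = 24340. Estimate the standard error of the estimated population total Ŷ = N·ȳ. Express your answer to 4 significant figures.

Var(Ŷ) = N²·Var(ȳ) = N²·(1 − n/N)·s²/n.
f = 4233/44295 = 0.09556383; Var(ȳ) = 0.90443617·24340/4233 = 5.2005614.
Var(Ŷ) = 44295² · 5.2005614 = 1.0203746 × 10^10.
SE(Ŷ) = √(1.0203746 × 10^10) = 101000.

101000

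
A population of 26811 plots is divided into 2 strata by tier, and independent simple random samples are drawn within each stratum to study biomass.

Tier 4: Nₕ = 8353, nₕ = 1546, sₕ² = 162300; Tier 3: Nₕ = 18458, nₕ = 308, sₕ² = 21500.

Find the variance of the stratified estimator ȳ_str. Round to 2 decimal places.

Var(ȳ_str) = Σₕ Wₕ²(1 − fₕ)sₕ²/nₕ with Wₕ = Nₕ/N, N = 26811.
Tier 4: Wₕ = 0.31155123; term = 0.31155123²·(1 − 0.18508320)·162300/1546 = 8.3038833.
Tier 3: Wₕ = 0.68844877; term = 0.68844877²·(1 − 0.01668653)·21500/308 = 32.532916.
Sum = 40.836799.

40.84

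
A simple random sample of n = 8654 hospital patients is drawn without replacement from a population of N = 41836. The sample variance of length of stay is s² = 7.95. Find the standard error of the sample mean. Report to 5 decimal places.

0.02699

Under SRS without replacement, Var(ȳ) = (1 − f)·s²/n with f = n/N = 8654/41836 = 0.20685534.
Var(ȳ) = (1 − 0.20685534)·7.95/8654 = 0.79314466·9.1865034 × 10^-4 = 7.2862261 × 10^-4.
SE(ȳ) = √(7.2862261 × 10^-4) = 0.02699.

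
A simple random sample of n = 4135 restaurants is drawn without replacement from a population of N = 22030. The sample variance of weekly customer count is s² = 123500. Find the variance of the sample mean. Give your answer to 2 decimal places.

24.26

Under SRS without replacement, Var(ȳ) = (1 − f)·s²/n with f = n/N = 4135/22030 = 0.18769859.
Var(ȳ) = (1 − 0.18769859)·123500/4135 = 0.81230141·29.866989 = 24.260997.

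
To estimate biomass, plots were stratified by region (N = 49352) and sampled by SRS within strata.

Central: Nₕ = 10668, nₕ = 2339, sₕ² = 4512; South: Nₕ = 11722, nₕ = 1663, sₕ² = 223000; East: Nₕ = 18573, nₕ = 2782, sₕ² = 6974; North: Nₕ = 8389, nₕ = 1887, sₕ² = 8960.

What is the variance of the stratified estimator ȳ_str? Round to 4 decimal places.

6.9703

Var(ȳ_str) = Σₕ Wₕ²(1 − fₕ)sₕ²/nₕ with Wₕ = Nₕ/N, N = 49352.
Central: Wₕ = 0.21616145; term = 0.21616145²·(1 − 0.21925384)·4512/2339 = 0.070372864.
South: Wₕ = 0.23751824; term = 0.23751824²·(1 − 0.14186999)·223000/1663 = 6.4917177.
East: Wₕ = 0.37633733; term = 0.37633733²·(1 − 0.14978733)·6974/2782 = 0.30186099.
North: Wₕ = 0.16998298; term = 0.16998298²·(1 − 0.22493742)·8960/1887 = 0.10633684.
Sum = 6.9702884.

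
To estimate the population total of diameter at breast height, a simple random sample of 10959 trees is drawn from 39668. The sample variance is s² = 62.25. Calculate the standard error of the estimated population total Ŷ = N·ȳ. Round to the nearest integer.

Var(Ŷ) = N²·Var(ȳ) = N²·(1 − n/N)·s²/n.
f = 10959/39668 = 0.27626802; Var(ȳ) = 0.72373198·62.25/10959 = 0.0041109878.
Var(Ŷ) = 39668² · 0.0041109878 = 6.4688458 × 10^6.
SE(Ŷ) = √(6.4688458 × 10^6) = 2543.

2543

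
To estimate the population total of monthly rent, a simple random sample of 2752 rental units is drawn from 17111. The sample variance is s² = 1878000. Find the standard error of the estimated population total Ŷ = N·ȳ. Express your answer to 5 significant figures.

Var(Ŷ) = N²·Var(ȳ) = N²·(1 − n/N)·s²/n.
f = 2752/17111 = 0.16083221; Var(ȳ) = 0.83916779·1878000/2752 = 572.65883.
Var(Ŷ) = 17111² · 572.65883 = 1.6766667 × 10^11.
SE(Ŷ) = √(1.6766667 × 10^11) = 409470.

409470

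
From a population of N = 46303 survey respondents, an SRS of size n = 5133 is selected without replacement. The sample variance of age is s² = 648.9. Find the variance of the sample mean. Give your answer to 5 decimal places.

0.11240

Under SRS without replacement, Var(ȳ) = (1 − f)·s²/n with f = n/N = 5133/46303 = 0.11085675.
Var(ȳ) = (1 − 0.11085675)·648.9/5133 = 0.88914325·0.1264173 = 0.11240309.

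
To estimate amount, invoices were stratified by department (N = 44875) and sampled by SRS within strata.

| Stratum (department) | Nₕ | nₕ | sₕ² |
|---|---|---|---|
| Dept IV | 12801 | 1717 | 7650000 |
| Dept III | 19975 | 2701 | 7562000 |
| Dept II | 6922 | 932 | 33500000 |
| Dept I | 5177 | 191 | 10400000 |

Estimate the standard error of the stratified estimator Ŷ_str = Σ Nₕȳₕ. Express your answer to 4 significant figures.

2.120 × 10^6

Var(Ŷ_str) = Σₕ Nₕ²(1 − fₕ)sₕ²/nₕ.
Dept IV: 12801²·(1 − 1717/12801)·7650000/1717 = 6.3216661 × 10^11.
Dept III: 19975²·(1 − 2701/19975)·7562000/2701 = 9.6603262 × 10^11.
Dept II: 6922²·(1 − 932/6922)·33500000/932 = 1.4903467 × 10^12.
Dept I: 5177²·(1 − 191/5177)·10400000/191 = 1.4054986 × 10^12.
Sum = 4.4940445 × 10^12.
SE = √(4.4940445 × 10^12) = 2.120 × 10^6.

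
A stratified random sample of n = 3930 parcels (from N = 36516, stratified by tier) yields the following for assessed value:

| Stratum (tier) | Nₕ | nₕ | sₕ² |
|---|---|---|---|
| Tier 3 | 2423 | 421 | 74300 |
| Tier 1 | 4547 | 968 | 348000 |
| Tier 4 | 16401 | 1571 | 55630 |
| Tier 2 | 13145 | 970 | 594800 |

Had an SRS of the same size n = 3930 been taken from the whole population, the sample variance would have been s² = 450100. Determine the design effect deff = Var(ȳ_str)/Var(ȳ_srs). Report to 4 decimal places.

0.8325

Var(ȳ_str) = Σ Wₕ²(1−fₕ)sₕ²/nₕ with Wₕ = Nₕ/36516:
  Tier 3: (2423/36516)²·(1−421/2423)·74300/421 = 0.64203368
  Tier 1: (4547/36516)²·(1−968/4547)·348000/968 = 4.3875708
  Tier 4: (16401/36516)²·(1−1571/16401)·55630/1571 = 6.4591885
  Tier 2: (13145/36516)²·(1−970/13145)·594800/970 = 73.597386
  → Var(ȳ_str) = 85.086179.
Var(ȳ_srs) = (1 − 3930/36516)·450100/3930 = 102.20316.
deff = 85.086179 / 102.20316 = 0.8325.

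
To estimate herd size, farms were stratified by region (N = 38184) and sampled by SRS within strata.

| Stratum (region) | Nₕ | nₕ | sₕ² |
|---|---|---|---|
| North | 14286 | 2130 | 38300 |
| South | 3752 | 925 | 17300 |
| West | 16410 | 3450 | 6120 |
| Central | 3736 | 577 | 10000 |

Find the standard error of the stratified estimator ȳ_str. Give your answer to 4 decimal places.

1.6361

Var(ȳ_str) = Σₕ Wₕ²(1 − fₕ)sₕ²/nₕ with Wₕ = Nₕ/N, N = 38184.
North: Wₕ = 0.37413576; term = 0.37413576²·(1 − 0.14909702)·38300/2130 = 2.1416952.
South: Wₕ = 0.09826105; term = 0.09826105²·(1 − 0.24653518)·17300/925 = 0.13605991.
West: Wₕ = 0.42976116; term = 0.42976116²·(1 − 0.21023766)·6120/3450 = 0.25875161.
Central: Wₕ = 0.09784203; term = 0.09784203²·(1 − 0.15444325)·10000/577 = 0.14028713.
Sum = 2.6767939.
SE = √(2.6767939) = 1.6361.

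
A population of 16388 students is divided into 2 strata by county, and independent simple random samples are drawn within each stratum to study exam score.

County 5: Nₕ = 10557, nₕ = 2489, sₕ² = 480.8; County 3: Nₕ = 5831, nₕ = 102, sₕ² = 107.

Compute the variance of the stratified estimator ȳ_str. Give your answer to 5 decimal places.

Var(ȳ_str) = Σₕ Wₕ²(1 − fₕ)sₕ²/nₕ with Wₕ = Nₕ/N, N = 16388.
County 5: Wₕ = 0.64419087; term = 0.64419087²·(1 − 0.23576774)·480.8/2489 = 0.061262408.
County 3: Wₕ = 0.35580913; term = 0.35580913²·(1 − 0.01749271)·107/102 = 0.13048289.
Sum = 0.1917453.

0.19175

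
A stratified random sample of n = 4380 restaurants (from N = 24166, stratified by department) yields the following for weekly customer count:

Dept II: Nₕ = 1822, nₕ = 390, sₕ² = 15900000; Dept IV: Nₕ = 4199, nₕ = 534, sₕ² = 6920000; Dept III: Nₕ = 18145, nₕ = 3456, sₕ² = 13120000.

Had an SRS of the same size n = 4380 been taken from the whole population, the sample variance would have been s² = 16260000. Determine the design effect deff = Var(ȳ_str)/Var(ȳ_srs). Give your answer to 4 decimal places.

0.7423

Var(ȳ_str) = Σ Wₕ²(1−fₕ)sₕ²/nₕ with Wₕ = Nₕ/24166:
  Dept II: (1822/24166)²·(1−390/1822)·15900000/390 = 182.14379
  Dept IV: (4199/24166)²·(1−534/4199)·6920000/534 = 341.48777
  Dept III: (18145/24166)²·(1−3456/18145)·13120000/3456 = 1732.6058
  → Var(ȳ_str) = 2256.2374.
Var(ȳ_srs) = (1 − 4380/24166)·16260000/4380 = 3039.4826.
deff = 2256.2374 / 3039.4826 = 0.7423.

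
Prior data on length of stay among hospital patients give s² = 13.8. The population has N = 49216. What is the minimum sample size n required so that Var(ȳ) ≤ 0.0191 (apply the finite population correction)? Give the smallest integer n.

713

Without fpc, n₀ = s²/D = 13.8/0.0191 = 722.5131.
With fpc, (1 − n/N)·s²/n ≤ D requires n ≥ n₀/(1 + n₀/N) = 722.5131/(1 + 722.5131/49216) = 712.0597.
Rounding up, n = 713.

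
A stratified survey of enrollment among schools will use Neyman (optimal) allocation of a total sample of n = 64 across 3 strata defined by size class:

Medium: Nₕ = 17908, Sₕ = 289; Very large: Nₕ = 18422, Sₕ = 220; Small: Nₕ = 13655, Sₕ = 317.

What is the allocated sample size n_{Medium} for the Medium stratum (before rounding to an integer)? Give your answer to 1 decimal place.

Neyman allocation: nₕ = n·NₕSₕ / Σⱼ NⱼSⱼ.
Σ NⱼSⱼ = 17908·289 + 18422·220 + 13655·317 = 1.3556887 × 10^7.
n_{Medium} = 64·17908·289 / (1.3556887 × 10^7) = 24.4.

24.4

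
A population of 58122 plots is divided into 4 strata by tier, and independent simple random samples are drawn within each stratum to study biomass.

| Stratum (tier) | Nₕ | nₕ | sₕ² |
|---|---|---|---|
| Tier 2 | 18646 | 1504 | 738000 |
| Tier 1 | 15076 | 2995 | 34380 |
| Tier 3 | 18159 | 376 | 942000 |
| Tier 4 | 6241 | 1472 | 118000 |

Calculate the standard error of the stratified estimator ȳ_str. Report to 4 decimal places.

16.9481

Var(ȳ_str) = Σₕ Wₕ²(1 − fₕ)sₕ²/nₕ with Wₕ = Nₕ/N, N = 58122.
Tier 2: Wₕ = 0.32080796; term = 0.32080796²·(1 − 0.08066073)·738000/1504 = 46.427425.
Tier 1: Wₕ = 0.25938543; term = 0.25938543²·(1 − 0.19866012)·34380/2995 = 0.61889498.
Tier 3: Wₕ = 0.31242903; term = 0.31242903²·(1 − 0.02070599)·942000/376 = 239.48533.
Tier 4: Wₕ = 0.10737759; term = 0.10737759²·(1 − 0.23585964)·118000/1472 = 0.70627625.
Sum = 287.23793.
SE = √(287.23793) = 16.9481.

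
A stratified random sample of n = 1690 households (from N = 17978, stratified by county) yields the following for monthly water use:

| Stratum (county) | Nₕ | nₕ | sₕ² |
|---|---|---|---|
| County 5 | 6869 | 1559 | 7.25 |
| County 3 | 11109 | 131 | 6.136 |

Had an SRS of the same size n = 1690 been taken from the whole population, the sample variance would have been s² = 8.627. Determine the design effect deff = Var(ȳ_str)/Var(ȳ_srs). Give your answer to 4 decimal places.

3.9349

Var(ȳ_str) = Σ Wₕ²(1−fₕ)sₕ²/nₕ with Wₕ = Nₕ/17978:
  County 5: (6869/17978)²·(1−1559/6869)·7.25/1559 = 5.2480405 × 10^-4
  County 3: (11109/17978)²·(1−131/11109)·6.136/131 = 0.017673782
  → Var(ȳ_str) = 0.018198586.
Var(ȳ_srs) = (1 − 1690/17978)·8.627/1690 = 0.0046248694.
deff = 0.018198586 / 0.0046248694 = 3.9349.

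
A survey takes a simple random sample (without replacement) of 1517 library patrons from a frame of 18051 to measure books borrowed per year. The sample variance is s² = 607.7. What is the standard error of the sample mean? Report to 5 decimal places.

Under SRS without replacement, Var(ȳ) = (1 − f)·s²/n with f = n/N = 1517/18051 = 0.08403967.
Var(ȳ) = (1 − 0.08403967)·607.7/1517 = 0.91596033·0.40059328 = 0.36692755.
SE(ȳ) = √(0.36692755) = 0.60575.

0.60575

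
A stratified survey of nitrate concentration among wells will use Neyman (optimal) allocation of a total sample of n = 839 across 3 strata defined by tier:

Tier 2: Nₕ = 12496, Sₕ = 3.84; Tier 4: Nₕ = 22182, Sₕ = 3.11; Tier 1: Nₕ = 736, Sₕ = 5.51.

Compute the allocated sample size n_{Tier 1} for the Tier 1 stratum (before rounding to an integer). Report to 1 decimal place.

Neyman allocation: nₕ = n·NₕSₕ / Σⱼ NⱼSⱼ.
Σ NⱼSⱼ = 12496·3.84 + 22182·3.11 + 736·5.51 = 121026.02.
n_{Tier 1} = 839·736·5.51 / 121026.02 = 28.1.

28.1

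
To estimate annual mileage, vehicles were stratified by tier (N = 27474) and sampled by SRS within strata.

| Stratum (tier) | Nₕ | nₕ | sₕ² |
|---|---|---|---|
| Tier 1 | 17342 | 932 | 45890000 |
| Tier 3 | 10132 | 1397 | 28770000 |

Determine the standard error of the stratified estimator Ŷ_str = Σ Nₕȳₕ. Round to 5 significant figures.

Var(Ŷ_str) = Σₕ Nₕ²(1 − fₕ)sₕ²/nₕ.
Tier 1: 17342²·(1 − 932/17342)·45890000/932 = 1.4012316 × 10^13.
Tier 3: 10132²·(1 − 1397/10132)·28770000/1397 = 1.8226427 × 10^12.
Sum = 1.5834959 × 10^13.
SE = √(1.5834959 × 10^13) = 3.9793 × 10^6.

3.9793 × 10^6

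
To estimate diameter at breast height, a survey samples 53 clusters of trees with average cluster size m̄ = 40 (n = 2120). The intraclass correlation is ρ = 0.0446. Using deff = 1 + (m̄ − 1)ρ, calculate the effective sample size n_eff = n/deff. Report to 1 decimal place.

773.9

deff = 1 + (40 − 1)·0.0446 = 1 + 1.7394 = 2.7394.
n_eff = 2120 / 2.7394 = 773.9.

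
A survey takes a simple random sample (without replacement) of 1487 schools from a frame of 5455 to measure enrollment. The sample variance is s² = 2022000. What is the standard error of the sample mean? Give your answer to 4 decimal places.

31.4502

Under SRS without replacement, Var(ȳ) = (1 − f)·s²/n with f = n/N = 1487/5455 = 0.27259395.
Var(ȳ) = (1 − 0.27259395)·2022000/1487 = 0.72740605·1359.7848 = 989.11569.
SE(ȳ) = √(989.11569) = 31.4502.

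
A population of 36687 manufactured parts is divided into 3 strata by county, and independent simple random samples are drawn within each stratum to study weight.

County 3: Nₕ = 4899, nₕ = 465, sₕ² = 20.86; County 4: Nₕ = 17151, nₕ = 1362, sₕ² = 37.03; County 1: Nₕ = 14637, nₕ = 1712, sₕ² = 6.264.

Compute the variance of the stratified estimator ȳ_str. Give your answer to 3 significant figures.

0.00671

Var(ȳ_str) = Σₕ Wₕ²(1 − fₕ)sₕ²/nₕ with Wₕ = Nₕ/N, N = 36687.
County 3: Wₕ = 0.13353504; term = 0.13353504²·(1 − 0.09491733)·20.86/465 = 7.2400252 × 10^-4.
County 4: Wₕ = 0.46749530; term = 0.46749530²·(1 − 0.07941228)·37.03/1362 = 0.0054701127.
County 1: Wₕ = 0.39896966; term = 0.39896966²·(1 − 0.11696386)·6.264/1712 = 5.1428779 × 10^-4.
Sum = 0.006708403.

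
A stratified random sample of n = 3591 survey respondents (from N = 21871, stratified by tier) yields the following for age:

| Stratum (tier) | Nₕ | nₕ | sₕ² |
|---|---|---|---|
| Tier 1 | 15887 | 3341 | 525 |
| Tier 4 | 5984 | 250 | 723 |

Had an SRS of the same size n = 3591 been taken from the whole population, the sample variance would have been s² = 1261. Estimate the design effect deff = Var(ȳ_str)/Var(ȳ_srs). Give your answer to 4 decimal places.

Var(ȳ_str) = Σ Wₕ²(1−fₕ)sₕ²/nₕ with Wₕ = Nₕ/21871:
  Tier 1: (15887/21871)²·(1−3341/15887)·525/3341 = 0.065477596
  Tier 4: (5984/21871)²·(1−250/5984)·723/250 = 0.20744849
  → Var(ȳ_str) = 0.27292609.
Var(ȳ_srs) = (1 − 3591/21871)·1261/3591 = 0.29349941.
deff = 0.27292609 / 0.29349941 = 0.9299.

0.9299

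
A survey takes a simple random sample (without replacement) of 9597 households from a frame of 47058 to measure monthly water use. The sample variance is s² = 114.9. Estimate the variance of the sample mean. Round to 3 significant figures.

Under SRS without replacement, Var(ȳ) = (1 − f)·s²/n with f = n/N = 9597/47058 = 0.20393982.
Var(ȳ) = (1 − 0.20393982)·114.9/9597 = 0.79606018·0.011972491 = 0.0095308237.

0.00953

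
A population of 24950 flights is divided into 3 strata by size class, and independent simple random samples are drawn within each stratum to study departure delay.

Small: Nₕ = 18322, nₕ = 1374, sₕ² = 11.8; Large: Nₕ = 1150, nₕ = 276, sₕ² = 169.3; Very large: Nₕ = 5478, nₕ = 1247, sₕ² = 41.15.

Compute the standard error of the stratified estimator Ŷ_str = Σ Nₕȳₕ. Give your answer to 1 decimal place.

Var(Ŷ_str) = Σₕ Nₕ²(1 − fₕ)sₕ²/nₕ.
Small: 18322²·(1 − 1374/18322)·11.8/1374 = 2.6667764 × 10^6.
Large: 1150²·(1 − 276/1150)·169.3/276 = 616534.17.
Very large: 5478²·(1 − 1247/5478)·41.15/1247 = 764836.21.
Sum = 4.0481468 × 10^6.
SE = √(4.0481468 × 10^6) = 2012.0.

2012.0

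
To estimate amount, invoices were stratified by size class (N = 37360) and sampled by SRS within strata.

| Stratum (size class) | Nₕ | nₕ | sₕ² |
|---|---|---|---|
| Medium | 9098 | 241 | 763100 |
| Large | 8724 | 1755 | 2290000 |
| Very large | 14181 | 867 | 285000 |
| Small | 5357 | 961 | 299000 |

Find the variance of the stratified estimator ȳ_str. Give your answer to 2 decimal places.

289.36

Var(ȳ_str) = Σₕ Wₕ²(1 − fₕ)sₕ²/nₕ with Wₕ = Nₕ/N, N = 37360.
Medium: Wₕ = 0.24352248; term = 0.24352248²·(1 − 0.02648934)·763100/241 = 182.80297.
Large: Wₕ = 0.23351178; term = 0.23351178²·(1 − 0.20116919)·2290000/1755 = 56.836948.
Very large: Wₕ = 0.37957709; term = 0.37957709²·(1 − 0.06113814)·285000/867 = 44.465936.
Small: Wₕ = 0.14338865; term = 0.14338865²·(1 − 0.17939145)·299000/961 = 5.2494451.
Sum = 289.3553.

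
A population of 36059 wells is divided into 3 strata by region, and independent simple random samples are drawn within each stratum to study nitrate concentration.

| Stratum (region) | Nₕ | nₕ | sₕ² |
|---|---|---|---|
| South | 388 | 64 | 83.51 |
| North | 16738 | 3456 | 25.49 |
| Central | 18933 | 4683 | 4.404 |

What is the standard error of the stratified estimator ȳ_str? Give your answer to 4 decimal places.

0.0398

Var(ȳ_str) = Σₕ Wₕ²(1 − fₕ)sₕ²/nₕ with Wₕ = Nₕ/N, N = 36059.
South: Wₕ = 0.01076014; term = 0.01076014²·(1 − 0.16494845)·83.51/64 = 1.2615599 × 10^-4.
North: Wₕ = 0.46418370; term = 0.46418370²·(1 − 0.20647628)·25.49/3456 = 0.0012610601.
Central: Wₕ = 0.52505616; term = 0.52505616²·(1 − 0.24734590)·4.404/4683 = 1.9513272 × 10^-4.
Sum = 0.0015823488.
SE = √(0.0015823488) = 0.0398.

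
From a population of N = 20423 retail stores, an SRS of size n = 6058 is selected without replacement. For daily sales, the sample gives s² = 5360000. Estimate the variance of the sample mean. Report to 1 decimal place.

622.3

Under SRS without replacement, Var(ȳ) = (1 − f)·s²/n with f = n/N = 6058/20423 = 0.29662635.
Var(ȳ) = (1 − 0.29662635)·5360000/6058 = 0.70337365·884.78046 = 622.33126.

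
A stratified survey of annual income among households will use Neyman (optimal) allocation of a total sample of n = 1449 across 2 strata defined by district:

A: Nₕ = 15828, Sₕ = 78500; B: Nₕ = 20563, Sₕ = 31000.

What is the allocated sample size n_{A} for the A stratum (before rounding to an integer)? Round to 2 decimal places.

Neyman allocation: nₕ = n·NₕSₕ / Σⱼ NⱼSⱼ.
Σ NⱼSⱼ = 15828·78500 + 20563·31000 = 1.879951 × 10^9.
n_{A} = 1449·15828·78500 / (1.879951 × 10^9) = 957.67.

957.67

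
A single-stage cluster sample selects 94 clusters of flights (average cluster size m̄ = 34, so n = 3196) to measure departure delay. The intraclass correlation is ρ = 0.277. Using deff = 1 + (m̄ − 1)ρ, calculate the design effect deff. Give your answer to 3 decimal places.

10.141

deff = 1 + (34 − 1)·0.277 = 1 + 9.141 = 10.141.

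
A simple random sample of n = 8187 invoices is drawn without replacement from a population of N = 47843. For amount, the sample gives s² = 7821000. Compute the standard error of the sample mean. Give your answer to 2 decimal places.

28.14

Under SRS without replacement, Var(ȳ) = (1 − f)·s²/n with f = n/N = 8187/47843 = 0.17112221.
Var(ȳ) = (1 − 0.17112221)·7821000/8187 = 0.82887779·955.29498 = 791.82279.
SE(ȳ) = √(791.82279) = 28.14.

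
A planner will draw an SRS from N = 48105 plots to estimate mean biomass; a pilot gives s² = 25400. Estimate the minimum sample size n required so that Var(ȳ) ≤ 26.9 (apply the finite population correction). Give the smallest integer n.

927

Without fpc, n₀ = s²/D = 25400/26.9 = 944.2379.
With fpc, (1 − n/N)·s²/n ≤ D requires n ≥ n₀/(1 + n₀/N) = 944.2379/(1 + 944.2379/48105) = 926.0605.
Rounding up, n = 927.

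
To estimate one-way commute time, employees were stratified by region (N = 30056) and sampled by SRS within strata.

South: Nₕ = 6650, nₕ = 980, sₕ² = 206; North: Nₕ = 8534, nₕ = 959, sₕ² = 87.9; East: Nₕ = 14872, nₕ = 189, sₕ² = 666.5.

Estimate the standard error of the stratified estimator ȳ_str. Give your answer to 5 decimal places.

0.93154

Var(ȳ_str) = Σₕ Wₕ²(1 − fₕ)sₕ²/nₕ with Wₕ = Nₕ/N, N = 30056.
South: Wₕ = 0.22125366; term = 0.22125366²·(1 − 0.14736842)·206/980 = 0.0087737142.
North: Wₕ = 0.28393665; term = 0.28393665²·(1 − 0.11237403)·87.9/959 = 0.0065590838.
East: Wₕ = 0.49480969; term = 0.49480969²·(1 − 0.01270845)·666.5/189 = 0.85243282.
Sum = 0.86776562.
SE = √(0.86776562) = 0.93154.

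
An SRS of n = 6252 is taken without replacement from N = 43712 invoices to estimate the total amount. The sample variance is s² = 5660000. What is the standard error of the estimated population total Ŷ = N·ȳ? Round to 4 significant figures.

Var(Ŷ) = N²·Var(ȳ) = N²·(1 − n/N)·s²/n.
f = 6252/43712 = 0.14302709; Var(ȳ) = 0.85697291·5660000/6252 = 775.82641.
Var(Ŷ) = 43712² · 775.82641 = 1.4824017 × 10^12.
SE(Ŷ) = √(1.4824017 × 10^12) = 1.218 × 10^6.

1.218 × 10^6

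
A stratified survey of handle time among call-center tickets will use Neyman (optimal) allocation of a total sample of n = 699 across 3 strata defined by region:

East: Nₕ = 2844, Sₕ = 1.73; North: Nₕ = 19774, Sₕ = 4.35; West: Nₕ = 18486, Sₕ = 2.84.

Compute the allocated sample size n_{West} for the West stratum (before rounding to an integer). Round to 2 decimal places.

Neyman allocation: nₕ = n·NₕSₕ / Σⱼ NⱼSⱼ.
Σ NⱼSⱼ = 2844·1.73 + 19774·4.35 + 18486·2.84 = 143437.26.
n_{West} = 699·18486·2.84 / 143437.26 = 255.84.

255.84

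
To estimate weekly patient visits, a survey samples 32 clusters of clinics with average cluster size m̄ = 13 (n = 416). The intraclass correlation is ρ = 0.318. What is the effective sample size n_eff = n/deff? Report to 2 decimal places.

deff = 1 + (13 − 1)·0.318 = 1 + 3.816 = 4.816.
n_eff = 416 / 4.816 = 86.38.

86.38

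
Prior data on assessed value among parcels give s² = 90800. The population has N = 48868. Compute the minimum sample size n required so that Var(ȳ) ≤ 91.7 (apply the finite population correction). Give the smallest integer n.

971

Without fpc, n₀ = s²/D = 90800/91.7 = 990.1854.
With fpc, (1 − n/N)·s²/n ≤ D requires n ≥ n₀/(1 + n₀/N) = 990.1854/(1 + 990.1854/48868) = 970.5203.
Rounding up, n = 971.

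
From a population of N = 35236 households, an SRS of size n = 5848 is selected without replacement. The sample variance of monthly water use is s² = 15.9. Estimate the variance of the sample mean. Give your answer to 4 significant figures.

0.002268

Under SRS without replacement, Var(ȳ) = (1 − f)·s²/n with f = n/N = 5848/35236 = 0.16596663.
Var(ȳ) = (1 − 0.16596663)·15.9/5848 = 0.83403337·0.0027188782 = 0.0022676352.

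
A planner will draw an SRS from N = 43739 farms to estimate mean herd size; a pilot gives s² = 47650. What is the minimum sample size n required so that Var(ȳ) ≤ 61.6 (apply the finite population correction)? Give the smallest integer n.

Without fpc, n₀ = s²/D = 47650/61.6 = 773.5390.
With fpc, (1 − n/N)·s²/n ≤ D requires n ≥ n₀/(1 + n₀/N) = 773.5390/(1 + 773.5390/43739) = 760.0964.
Rounding up, n = 761.

761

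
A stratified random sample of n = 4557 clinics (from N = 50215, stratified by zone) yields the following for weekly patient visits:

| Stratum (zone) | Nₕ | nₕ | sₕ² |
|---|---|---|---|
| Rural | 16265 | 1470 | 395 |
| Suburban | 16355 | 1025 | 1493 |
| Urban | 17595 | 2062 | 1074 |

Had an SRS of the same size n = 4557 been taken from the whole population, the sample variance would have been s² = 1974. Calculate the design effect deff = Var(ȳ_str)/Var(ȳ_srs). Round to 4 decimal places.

0.5762

Var(ȳ_str) = Σ Wₕ²(1−fₕ)sₕ²/nₕ with Wₕ = Nₕ/50215:
  Rural: (16265/50215)²·(1−1470/16265)·395/1470 = 0.025643769
  Suburban: (16355/50215)²·(1−1025/16355)·1493/1025 = 0.14483106
  Urban: (17595/50215)²·(1−2062/17595)·1074/2062 = 0.056453816
  → Var(ȳ_str) = 0.22692865.
Var(ȳ_srs) = (1 − 4557/50215)·1974/4557 = 0.39386876.
deff = 0.22692865 / 0.39386876 = 0.5762.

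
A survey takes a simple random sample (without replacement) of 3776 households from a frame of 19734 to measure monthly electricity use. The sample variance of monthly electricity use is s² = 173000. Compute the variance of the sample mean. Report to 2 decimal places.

Under SRS without replacement, Var(ȳ) = (1 − f)·s²/n with f = n/N = 3776/19734 = 0.19134489.
Var(ȳ) = (1 − 0.19134489)·173000/3776 = 0.80865511·45.815678 = 37.049082.

37.05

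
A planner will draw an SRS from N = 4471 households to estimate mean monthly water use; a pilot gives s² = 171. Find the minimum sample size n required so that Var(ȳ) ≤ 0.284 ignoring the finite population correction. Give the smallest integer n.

603

Without fpc, n₀ = s²/D = 171/0.284 = 602.1127.
Rounding up, n = 603.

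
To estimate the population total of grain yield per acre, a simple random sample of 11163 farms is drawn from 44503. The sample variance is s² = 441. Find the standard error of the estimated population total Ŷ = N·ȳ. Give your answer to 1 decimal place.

Var(Ŷ) = N²·Var(ȳ) = N²·(1 − n/N)·s²/n.
f = 11163/44503 = 0.25083702; Var(ȳ) = 0.74916298·441/11163 = 0.029596065.
Var(Ŷ) = 44503² · 0.029596065 = 5.861551 × 10^7.
SE(Ŷ) = √(5.861551 × 10^7) = 7656.1.

7656.1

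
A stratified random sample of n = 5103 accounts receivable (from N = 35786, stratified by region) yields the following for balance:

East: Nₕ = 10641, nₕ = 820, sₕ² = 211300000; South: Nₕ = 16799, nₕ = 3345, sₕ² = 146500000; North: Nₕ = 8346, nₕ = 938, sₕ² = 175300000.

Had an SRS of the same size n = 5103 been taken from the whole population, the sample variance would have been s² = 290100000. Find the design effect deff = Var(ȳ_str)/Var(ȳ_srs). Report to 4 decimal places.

Var(ȳ_str) = Σ Wₕ²(1−fₕ)sₕ²/nₕ with Wₕ = Nₕ/35786:
  East: (10641/35786)²·(1−820/10641)·211300000/820 = 21027.977
  South: (16799/35786)²·(1−3345/16799)·146500000/3345 = 7729.4758
  North: (8346/35786)²·(1−938/8346)·175300000/938 = 9022.6086
  → Var(ȳ_str) = 37780.061.
Var(ȳ_srs) = (1 − 5103/35786)·290100000/5103 = 48742.39.
deff = 37780.061 / 48742.39 = 0.7751.

0.7751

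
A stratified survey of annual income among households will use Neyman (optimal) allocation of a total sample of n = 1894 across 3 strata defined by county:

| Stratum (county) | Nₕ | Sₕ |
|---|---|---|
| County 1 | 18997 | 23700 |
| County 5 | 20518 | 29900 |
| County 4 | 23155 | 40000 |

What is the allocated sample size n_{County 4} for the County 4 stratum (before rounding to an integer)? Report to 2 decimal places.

881.56

Neyman allocation: nₕ = n·NₕSₕ / Σⱼ NⱼSⱼ.
Σ NⱼSⱼ = 18997·23700 + 20518·29900 + 23155·40000 = 1.9899171 × 10^9.
n_{County 4} = 1894·23155·40000 / (1.9899171 × 10^9) = 881.56.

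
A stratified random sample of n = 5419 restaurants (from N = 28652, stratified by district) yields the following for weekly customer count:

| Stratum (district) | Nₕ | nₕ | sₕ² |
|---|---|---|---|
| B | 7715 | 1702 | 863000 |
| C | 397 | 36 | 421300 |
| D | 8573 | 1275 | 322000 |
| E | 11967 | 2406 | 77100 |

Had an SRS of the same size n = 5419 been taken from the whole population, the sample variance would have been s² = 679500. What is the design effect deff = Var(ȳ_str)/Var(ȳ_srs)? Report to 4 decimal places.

Var(ȳ_str) = Σ Wₕ²(1−fₕ)sₕ²/nₕ with Wₕ = Nₕ/28652:
  B: (7715/28652)²·(1−1702/7715)·863000/1702 = 28.652894
  C: (397/28652)²·(1−36/397)·421300/36 = 2.0430396
  D: (8573/28652)²·(1−1275/8573)·322000/1275 = 19.247418
  E: (11967/28652)²·(1−2406/11967)·77100/2406 = 4.4661929
  → Var(ȳ_str) = 54.409545.
Var(ȳ_srs) = (1 − 5419/28652)·679500/5419 = 101.67652.
deff = 54.409545 / 101.67652 = 0.5351.

0.5351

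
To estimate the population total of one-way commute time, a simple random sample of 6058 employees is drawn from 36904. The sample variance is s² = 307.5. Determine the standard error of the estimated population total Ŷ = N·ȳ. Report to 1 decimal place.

7601.4

Var(Ŷ) = N²·Var(ȳ) = N²·(1 − n/N)·s²/n.
f = 6058/36904 = 0.16415565; Var(ȳ) = 0.83584435·307.5/6058 = 0.042426896.
Var(Ŷ) = 36904² · 0.042426896 = 5.7781411 × 10^7.
SE(Ŷ) = √(5.7781411 × 10^7) = 7601.4.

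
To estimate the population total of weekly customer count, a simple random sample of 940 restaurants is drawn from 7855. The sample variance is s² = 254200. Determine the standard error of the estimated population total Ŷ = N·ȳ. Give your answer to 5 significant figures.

Var(Ŷ) = N²·Var(ȳ) = N²·(1 − n/N)·s²/n.
f = 940/7855 = 0.11966900; Var(ȳ) = 0.88033100·254200/940 = 238.06398.
Var(Ŷ) = 7855² · 238.06398 = 1.4688792 × 10^10.
SE(Ŷ) = √(1.4688792 × 10^10) = 121200.

121200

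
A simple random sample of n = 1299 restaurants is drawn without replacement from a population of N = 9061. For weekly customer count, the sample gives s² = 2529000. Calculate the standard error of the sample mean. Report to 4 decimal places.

Under SRS without replacement, Var(ȳ) = (1 − f)·s²/n with f = n/N = 1299/9061 = 0.14336166.
Var(ȳ) = (1 − 0.14336166)·2529000/1299 = 0.85663834·1946.8822 = 1667.774.
SE(ȳ) = √(1667.774) = 40.8384.

40.8384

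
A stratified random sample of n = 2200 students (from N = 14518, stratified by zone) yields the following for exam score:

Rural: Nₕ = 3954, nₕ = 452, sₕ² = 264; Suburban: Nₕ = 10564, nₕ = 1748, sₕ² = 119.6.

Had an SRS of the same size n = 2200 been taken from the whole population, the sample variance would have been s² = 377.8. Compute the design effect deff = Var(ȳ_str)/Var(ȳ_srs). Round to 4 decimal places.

Var(ȳ_str) = Σ Wₕ²(1−fₕ)sₕ²/nₕ with Wₕ = Nₕ/14518:
  Rural: (3954/14518)²·(1−452/3954)·264/452 = 0.038371141
  Suburban: (10564/14518)²·(1−1748/10564)·119.6/1748 = 0.030232645
  → Var(ȳ_str) = 0.068603786.
Var(ȳ_srs) = (1 − 2200/14518)·377.8/2200 = 0.1457044.
deff = 0.068603786 / 0.1457044 = 0.4708.

0.4708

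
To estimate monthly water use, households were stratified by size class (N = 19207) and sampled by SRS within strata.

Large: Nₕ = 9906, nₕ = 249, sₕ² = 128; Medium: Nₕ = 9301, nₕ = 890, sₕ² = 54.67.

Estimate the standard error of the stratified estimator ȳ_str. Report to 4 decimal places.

0.3825

Var(ȳ_str) = Σₕ Wₕ²(1 − fₕ)sₕ²/nₕ with Wₕ = Nₕ/N, N = 19207.
Large: Wₕ = 0.51574947; term = 0.51574947²·(1 − 0.02513628)·128/249 = 0.1333006.
Medium: Wₕ = 0.48425053; term = 0.48425053²·(1 − 0.09568864)·54.67/890 = 0.013026186.
Sum = 0.14632679.
SE = √(0.14632679) = 0.3825.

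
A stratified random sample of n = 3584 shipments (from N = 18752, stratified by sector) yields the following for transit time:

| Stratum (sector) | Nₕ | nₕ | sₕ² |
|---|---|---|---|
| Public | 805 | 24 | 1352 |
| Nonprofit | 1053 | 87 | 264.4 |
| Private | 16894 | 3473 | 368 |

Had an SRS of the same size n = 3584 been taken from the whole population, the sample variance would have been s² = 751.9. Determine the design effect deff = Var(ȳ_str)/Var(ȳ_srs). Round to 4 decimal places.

1.0480

Var(ȳ_str) = Σ Wₕ²(1−fₕ)sₕ²/nₕ with Wₕ = Nₕ/18752:
  Public: (805/18752)²·(1−24/805)·1352/24 = 0.10072034
  Nonprofit: (1053/18752)²·(1−87/1053)·264.4/87 = 0.008791288
  Private: (16894/18752)²·(1−3473/16894)·368/3473 = 0.06832273
  → Var(ȳ_str) = 0.17783436.
Var(ȳ_srs) = (1 − 3584/18752)·751.9/3584 = 0.16969647.
deff = 0.17783436 / 0.16969647 = 1.0480.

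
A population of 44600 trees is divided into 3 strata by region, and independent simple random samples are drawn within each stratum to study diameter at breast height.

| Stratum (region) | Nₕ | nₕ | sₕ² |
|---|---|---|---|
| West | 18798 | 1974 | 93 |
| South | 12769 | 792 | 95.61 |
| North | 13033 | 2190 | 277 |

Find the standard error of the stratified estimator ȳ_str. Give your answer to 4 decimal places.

0.1605

Var(ȳ_str) = Σₕ Wₕ²(1 − fₕ)sₕ²/nₕ with Wₕ = Nₕ/N, N = 44600.
West: Wₕ = 0.42147982; term = 0.42147982²·(1 − 0.10501117)·93/1974 = 0.0074904341.
South: Wₕ = 0.28630045; term = 0.28630045²·(1 − 0.06202522)·95.61/792 = 0.0092813971.
North: Wₕ = 0.29221973; term = 0.29221973²·(1 − 0.16803499)·277/2190 = 0.0089858629.
Sum = 0.025757694.
SE = √(0.025757694) = 0.1605.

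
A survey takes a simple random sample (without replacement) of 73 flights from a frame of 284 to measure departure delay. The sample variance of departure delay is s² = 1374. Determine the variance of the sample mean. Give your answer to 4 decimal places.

Under SRS without replacement, Var(ȳ) = (1 − f)·s²/n with f = n/N = 73/284 = 0.25704225.
Var(ȳ) = (1 − 0.25704225)·1374/73 = 0.74295775·18.821918 = 13.98389.

13.9839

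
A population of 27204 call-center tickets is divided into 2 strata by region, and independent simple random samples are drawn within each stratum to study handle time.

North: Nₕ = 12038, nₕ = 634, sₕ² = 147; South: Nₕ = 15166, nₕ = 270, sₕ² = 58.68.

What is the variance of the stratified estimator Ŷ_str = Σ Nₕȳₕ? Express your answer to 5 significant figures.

Var(Ŷ_str) = Σₕ Nₕ²(1 − fₕ)sₕ²/nₕ.
North: 12038²·(1 − 634/12038)·147/634 = 3.1830219 × 10^7.
South: 15166²·(1 − 270/15166)·58.68/270 = 4.9098368 × 10^7.
Sum = 8.0928587 × 10^7.

8.0929 × 10^7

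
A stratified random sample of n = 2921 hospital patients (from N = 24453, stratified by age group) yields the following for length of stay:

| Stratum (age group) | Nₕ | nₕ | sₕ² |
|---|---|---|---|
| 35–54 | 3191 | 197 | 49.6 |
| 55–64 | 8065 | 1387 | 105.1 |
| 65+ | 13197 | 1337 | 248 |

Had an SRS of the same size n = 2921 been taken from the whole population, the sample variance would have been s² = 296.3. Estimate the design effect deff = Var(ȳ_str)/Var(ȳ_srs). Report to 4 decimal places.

0.6650

Var(ȳ_str) = Σ Wₕ²(1−fₕ)sₕ²/nₕ with Wₕ = Nₕ/24453:
  35–54: (3191/24453)²·(1−197/3191)·49.6/197 = 0.0040228122
  55–64: (8065/24453)²·(1−1387/8065)·105.1/1387 = 0.0068251586
  65+: (13197/24453)²·(1−1337/13197)·248/1337 = 0.048552979
  → Var(ȳ_str) = 0.05940095.
Var(ȳ_srs) = (1 − 2921/24453)·296.3/2921 = 0.089320741.
deff = 0.05940095 / 0.089320741 = 0.6650.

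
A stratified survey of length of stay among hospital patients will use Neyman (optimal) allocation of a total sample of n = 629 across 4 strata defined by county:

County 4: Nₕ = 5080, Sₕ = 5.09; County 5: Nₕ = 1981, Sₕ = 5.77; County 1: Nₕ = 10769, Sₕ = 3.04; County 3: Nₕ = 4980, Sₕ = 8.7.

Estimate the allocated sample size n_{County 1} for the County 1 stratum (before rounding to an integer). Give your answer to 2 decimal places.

Neyman allocation: nₕ = n·NₕSₕ / Σⱼ NⱼSⱼ.
Σ NⱼSⱼ = 5080·5.09 + 1981·5.77 + 10769·3.04 + 4980·8.7 = 113351.33.
n_{County 1} = 629·10769·3.04 / 113351.33 = 181.67.

181.67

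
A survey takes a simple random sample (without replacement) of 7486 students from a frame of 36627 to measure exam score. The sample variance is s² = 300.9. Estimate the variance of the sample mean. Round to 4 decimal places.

0.0320

Under SRS without replacement, Var(ȳ) = (1 − f)·s²/n with f = n/N = 7486/36627 = 0.20438474.
Var(ȳ) = (1 − 0.20438474)·300.9/7486 = 0.79561526·0.040195031 = 0.03197978.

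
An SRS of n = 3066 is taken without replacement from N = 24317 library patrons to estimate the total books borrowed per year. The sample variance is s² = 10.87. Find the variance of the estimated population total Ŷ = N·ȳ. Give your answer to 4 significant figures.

1.832 × 10^6

Var(Ŷ) = N²·Var(ȳ) = N²·(1 − n/N)·s²/n.
f = 3066/24317 = 0.12608463; Var(ȳ) = 0.87391537·10.87/3066 = 0.0030983236.
Var(Ŷ) = 24317² · 0.0030983236 = 1.8320898 × 10^6.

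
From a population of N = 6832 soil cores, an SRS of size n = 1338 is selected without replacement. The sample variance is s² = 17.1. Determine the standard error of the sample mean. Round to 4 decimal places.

Under SRS without replacement, Var(ȳ) = (1 − f)·s²/n with f = n/N = 1338/6832 = 0.19584309.
Var(ȳ) = (1 − 0.19584309)·17.1/1338 = 0.80415691·0.012780269 = 0.010277342.
SE(ȳ) = √(0.010277342) = 0.1014.

0.1014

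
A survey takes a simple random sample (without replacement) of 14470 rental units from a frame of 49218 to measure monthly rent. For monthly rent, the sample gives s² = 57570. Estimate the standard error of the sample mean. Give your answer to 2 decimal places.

Under SRS without replacement, Var(ȳ) = (1 − f)·s²/n with f = n/N = 14470/49218 = 0.29399813.
Var(ȳ) = (1 − 0.29399813)·57570/14470 = 0.70600187·3.9785764 = 2.8088824.
SE(ȳ) = √(2.8088824) = 1.68.

1.68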